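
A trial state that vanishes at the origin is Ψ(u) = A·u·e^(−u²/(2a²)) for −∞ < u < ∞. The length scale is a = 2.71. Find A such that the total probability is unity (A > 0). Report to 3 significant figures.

Require ∫ |Ψ|² du = 1 over the whole domain.
Differentiating ∫e^(−αu²) du = √(π/α) under α to get the higher moments, carrying out the integral gives A² · √(π)·a^3/2.
Hence A² = 1/[√(π)·a^3/2].
Substituting a = 2.71 gives A² = 0.05670, so A = 0.2381.

A ≈ 0.238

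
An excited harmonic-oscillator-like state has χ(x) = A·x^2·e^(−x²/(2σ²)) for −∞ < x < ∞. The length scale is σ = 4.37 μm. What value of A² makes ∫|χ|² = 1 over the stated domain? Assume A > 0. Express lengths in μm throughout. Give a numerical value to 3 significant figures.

Require ∫ |χ|² dx = 1 over the whole domain.
With χ = A·x^2·e^(−x²/(2σ²)), the integral evaluates to A²·[3·√(π)·σ^5/4].
So A² = (3·√(π)·σ^5/4)^(−1).
With σ = 4.37: A² = 0.0004720 and A = 0.02173.

A^2 ≈ 0.000472 μm^(-5)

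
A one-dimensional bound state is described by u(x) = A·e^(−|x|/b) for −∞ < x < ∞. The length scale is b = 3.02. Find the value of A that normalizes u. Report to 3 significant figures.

A ≈ 0.575

Require ∫ |u|² dx = 1 over the whole domain.
Recall ∫₀^∞ x^m e^(−x/β) dx = m!·β^(m+1), carrying out the integral gives A² · b.
Setting this equal to 1 gives A² = 1/(b).
With b = 3.02: A² = 0.3311 and A = 0.5754.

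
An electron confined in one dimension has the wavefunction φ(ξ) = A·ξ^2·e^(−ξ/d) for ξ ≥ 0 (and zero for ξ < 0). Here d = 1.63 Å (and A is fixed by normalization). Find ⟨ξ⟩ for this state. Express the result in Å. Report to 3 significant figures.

⟨ξ⟩ = ∫ ξ |φ|² dξ over the full domain.
Recall ∫₀^∞ ξ^m e^(−ξ/β) dξ = m!·β^(m+1), since the A² factors cancel between numerator and denominator, ⟨ξ⟩ = 5·d/2.
Putting d = 1.63 gives 4.075.

⟨ξ⟩ ≈ 4.08 Å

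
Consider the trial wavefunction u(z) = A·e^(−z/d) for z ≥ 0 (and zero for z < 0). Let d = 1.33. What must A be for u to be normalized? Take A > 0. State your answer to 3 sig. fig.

We need A² ∫|f|² dz = 1, taking the integral from 0 to ∞.
With u = A·e^(−z/d), the integral evaluates to A²·[d/2].
So A² = (d/2)^(−1).
Plugging in d = 1.33 yields A = 1.226.

A ≈ 1.23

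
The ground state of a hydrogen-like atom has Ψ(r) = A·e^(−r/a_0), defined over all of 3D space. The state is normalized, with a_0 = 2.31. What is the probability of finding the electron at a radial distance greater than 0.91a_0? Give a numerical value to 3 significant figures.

P ≈ 0.725

With dV = 4πr²dr, the probability is ∫|Ψ|² dV over r > 0.91a_0.
Normalization gives A² = 1/(π·a_0^3).
Substituting u = r/a_0, A², 4π and the length scale all cancel in the ratio: P = ∫_{0.91}^{∞} u^2·e^(-2·u) du / ∫_{0}^{∞} u^2·e^(-2·u) du.
Using ∫ u^2·e^(-2·u) du = -(2·u^2 + 2·u + 1)·e^(-2·u)/4, the numerator is ≈ 0.18131 and the denominator is 1/4.
This evaluates to P = 0.7253.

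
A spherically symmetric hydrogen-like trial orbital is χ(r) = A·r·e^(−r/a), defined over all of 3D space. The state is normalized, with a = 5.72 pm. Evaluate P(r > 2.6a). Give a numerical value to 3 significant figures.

P ≈ 0.406

P = ∫ |χ|² 4πr² dr over r > 2.6a.
Normalization gives A² = 1/(3·π·a^5).
Let u = r/a; then A², 4π and the length scale all cancel, so P = ∫_{2.6}^{∞} u^4·e^(-2·u) du ÷ ∫_{0}^{∞} u^4·e^(-2·u) du.
An antiderivative of u^4·e^(-2·u) is -(u^4/2 + u^3 + 3·u^2/2 + 3·u/2 + 3/4)·e^(-2·u); evaluating from 2.6 to ∞ gives ≈ 0.30460, while the full integral is 3/4.
The region integral divided by the full integral gives P = 0.4061.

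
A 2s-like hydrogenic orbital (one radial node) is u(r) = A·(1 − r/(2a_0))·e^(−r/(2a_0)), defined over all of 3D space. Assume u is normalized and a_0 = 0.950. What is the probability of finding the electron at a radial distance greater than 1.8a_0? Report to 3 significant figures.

Integrate the radial probability density 4πr²|u|² over r > 1.8a_0.
The full normalization integral is A²·[8·π·a_0^3] = 1, fixing A².
Substituting t = r/a_0, A², 4π and the length scale all cancel in the ratio: P = ∫_{1.8}^{∞} t^2·(1 - t/2)^2·e^(-t) dt / ∫_{0}^{∞} t^2·(1 - t/2)^2·e^(-t) dt.
Using ∫ t^2·(1 - t/2)^2·e^(-t) dt = -(t^4/4 + t^2 + 2·t + 2)·e^(-t), the numerator is ≈ 1.8951 and the denominator is 2.
This evaluates to P = 0.9475.

P ≈ 0.948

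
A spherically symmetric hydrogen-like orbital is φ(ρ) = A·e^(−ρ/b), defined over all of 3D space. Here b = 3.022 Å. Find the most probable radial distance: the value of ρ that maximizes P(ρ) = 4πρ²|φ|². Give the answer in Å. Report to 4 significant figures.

ρ ≈ 3.022 Å

Differentiate P(ρ) = 4πρ²|φ|² with respect to ρ and set to zero.
This gives ρ = b.
With b = 3.022, the most probable radial distance is 3.0220 Å.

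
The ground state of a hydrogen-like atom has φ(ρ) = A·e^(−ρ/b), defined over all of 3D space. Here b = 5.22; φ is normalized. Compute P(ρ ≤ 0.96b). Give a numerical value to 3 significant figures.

P ≈ 0.302

Integrate the radial probability density 4πρ²|φ|² over ρ ≤ 0.96b.
A² is fixed by ∫₀^∞ 4πρ²|φ|² dρ = 1, i.e. A² = (π·b^3)^(−1).
Substituting u = ρ/b, A², 4π and the length scale all cancel in the ratio: P = ∫_{0}^{0.96} u^2·e^(-2·u) du / ∫_{0}^{∞} u^2·e^(-2·u) du.
An antiderivative of u^2·e^(-2·u) is -(2·u^2 + 2·u + 1)·e^(-2·u)/4; evaluating from 0 to 0.96 gives 1/4 - 2977·e^(-48/25)/2500, while the full integral is 1/4.
This evaluates to P = 0.3017.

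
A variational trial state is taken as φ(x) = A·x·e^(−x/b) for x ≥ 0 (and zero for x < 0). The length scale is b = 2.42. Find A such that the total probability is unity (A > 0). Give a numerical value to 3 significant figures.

A ≈ 0.531

Normalization requires ∫|φ|² dx = 1, integrated from 0 to ∞.
Using ∫₀^∞ xⁿ e^(−αx) dx = n!/αⁿ⁺¹, with φ = A·x·e^(−x/b), the integral evaluates to A²·[b^3/4].
Plugging in b = 2.42 yields A = 0.5313.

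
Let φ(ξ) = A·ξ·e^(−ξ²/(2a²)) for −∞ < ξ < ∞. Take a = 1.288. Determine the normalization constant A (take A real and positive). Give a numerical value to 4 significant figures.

Normalization requires ∫|φ|² dξ = 1, integrated from −∞ to ∞.
Carrying out the integral gives A² · √(π)·a^3/2.
Setting this equal to 1 gives A² = 1/(√(π)·a^3/2).
Plugging in a = 1.288 yields A = 0.72670.

A ≈ 0.7267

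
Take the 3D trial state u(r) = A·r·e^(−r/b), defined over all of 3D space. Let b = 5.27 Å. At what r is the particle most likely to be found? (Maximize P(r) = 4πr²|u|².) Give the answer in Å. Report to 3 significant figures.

Set d/dr [P(r) = 4πr²|u|²] = 0 and solve for r > 0.
This gives r = 2·b.
With b = 5.27, the most probable radial distance is 10.54 Å.

r ≈ 10.5 Å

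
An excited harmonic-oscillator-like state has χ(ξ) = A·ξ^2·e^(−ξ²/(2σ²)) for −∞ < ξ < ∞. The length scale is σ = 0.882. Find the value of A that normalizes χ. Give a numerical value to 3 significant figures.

A ≈ 1.19

We need A² ∫|f|² dξ = 1, taking the integral from −∞ to ∞.
With ∫_{−∞}^{∞} ξ^(2m) e^(−αξ²) dξ = (2m−1)!!·√π / (2^m α^(m+1/2)), the integral (without the A² prefactor) comes out to 3·√(π)·σ^5/4.
Hence A² = 1/[3·√(π)·σ^5/4].
Plugging in σ = 0.882 yields A = 1.187.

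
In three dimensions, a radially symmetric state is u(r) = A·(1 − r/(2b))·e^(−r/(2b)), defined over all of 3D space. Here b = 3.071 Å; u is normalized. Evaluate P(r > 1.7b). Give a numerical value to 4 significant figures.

With dV = 4πr²dr, the probability is ∫|u|² dV over r > 1.7b.
The full normalization integral is A²·[8·π·b^3] = 1, fixing A².
Let t = r/b; then A², 4π and the length scale all cancel, so P = ∫_{1.7}^{∞} t^2·(1 - t/2)^2·e^(-t) dt ÷ ∫_{0}^{∞} t^2·(1 - t/2)^2·e^(-t) dt.
With ∫ t^2·(1 - t/2)^2·e^(-t) dt = -(t^4/4 + t^2 + 2·t + 2)·e^(-t) + C, the region integral is ≈ 1.89589 and the full one is 2.
The region integral divided by the full integral gives P = 0.94795.

P ≈ 0.9479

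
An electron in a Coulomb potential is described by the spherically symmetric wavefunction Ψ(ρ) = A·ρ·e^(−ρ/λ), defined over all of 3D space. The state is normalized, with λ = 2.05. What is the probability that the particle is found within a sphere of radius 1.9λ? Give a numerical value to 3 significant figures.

P ≈ 0.332

Integrate the radial probability density 4πρ²|Ψ|² over ρ ≤ 1.9λ.
Normalization gives A² = 1/(3·π·λ^5).
Substituting u = ρ/λ, A², 4π and the length scale all cancel in the ratio: P = ∫_{0}^{1.9} u^4·e^(-2·u) du / ∫_{0}^{∞} u^4·e^(-2·u) du.
An antiderivative of u^4·e^(-2·u) is -(u^4/2 + u^3 + 3·u^2/2 + 3·u/2 + 3/4)·e^(-2·u); evaluating from 0 to 1.9 gives ≈ 0.24912, while the full integral is 3/4.
This evaluates to P = 0.3322.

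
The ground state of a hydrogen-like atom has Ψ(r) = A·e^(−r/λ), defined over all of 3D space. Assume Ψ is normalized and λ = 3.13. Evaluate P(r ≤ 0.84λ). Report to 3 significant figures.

P = ∫ |Ψ|² 4πr² dr over r ≤ 0.84λ.
Normalization gives A² = 1/(π·λ^3).
Let u = r/λ; then A², 4π and the length scale all cancel, so P = ∫_{0}^{0.84} u^2·e^(-2·u) du ÷ ∫_{0}^{∞} u^2·e^(-2·u) du.
An antiderivative of u^2·e^(-2·u) is -(2·u^2 + 2·u + 1)·e^(-2·u)/4; evaluating from 0 to 0.84 gives 1/4 - 2557·e^(-42/25)/2500, while the full integral is 1/4.
Taking the ratio yields P = 0.2375.

P ≈ 0.238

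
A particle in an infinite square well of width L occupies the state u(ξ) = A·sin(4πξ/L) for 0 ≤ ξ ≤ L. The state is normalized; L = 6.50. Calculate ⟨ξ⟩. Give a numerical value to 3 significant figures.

The expectation value is the |u|²-weighted average of ξ: ∫ ξ|u|² dξ.
With ∫₀^L sin²(nπξ/L) dξ = L/2, evaluating both integrals, ⟨ξ⟩ = L/2.
With L = 6.50, ⟨ξ⟩ = 3.250.

⟨ξ⟩ ≈ 3.25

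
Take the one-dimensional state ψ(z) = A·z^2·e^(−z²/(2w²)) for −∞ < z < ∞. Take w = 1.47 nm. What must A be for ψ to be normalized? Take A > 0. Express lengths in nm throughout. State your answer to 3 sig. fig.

Require ∫ |ψ|² dz = 1 over the whole domain.
With ∫_{−∞}^{∞} z^(2m) e^(−αz²) dz = (2m−1)!!·√π / (2^m α^(m+1/2)), the integral (without the A² prefactor) comes out to 3·√(π)·w^5/4.
Setting this equal to 1 gives A² = 1/(3·√(π)·w^5/4).
With w = 1.47: A² = 0.1096 and A = 0.3310.

A ≈ 0.331 nm^(-5/2)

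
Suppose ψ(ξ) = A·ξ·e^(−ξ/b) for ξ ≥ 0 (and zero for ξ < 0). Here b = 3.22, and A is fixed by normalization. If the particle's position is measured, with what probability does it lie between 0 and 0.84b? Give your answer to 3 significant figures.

The probability is P = ∫ |ψ|² dξ over [0, 0.84b].
The normalization integral ∫|ψ|²dξ over the whole domain equals b^3/4·A², and A² cancels in the ratio.
In terms of u = ξ/b (A² and the length scale cancel between numerator and denominator), P = [∫_{0}^{0.84} u^2·e^(-2·u) du] / [∫_{0}^{∞} u^2·e^(-2·u) du].
An antiderivative of u^2·e^(-2·u) is -(2·u^2 + 2·u + 1)·e^(-2·u)/4; evaluating from 0 to 0.84 gives 1/4 - 2557·e^(-42/25)/2500, while the full integral is 1/4.
Evaluating gives P = 0.2375.

P ≈ 0.238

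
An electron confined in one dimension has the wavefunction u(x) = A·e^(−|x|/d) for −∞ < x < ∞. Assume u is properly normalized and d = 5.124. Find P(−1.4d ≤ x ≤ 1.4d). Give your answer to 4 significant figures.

P = ∫_{−1.4d}^{1.4d} |u(x)|² dx.
The normalization integral ∫|u|²dx over the whole domain equals d·A², and A² cancels in the ratio.
By symmetry take twice the x ≥ 0 contribution in numerator and denominator; the 2's cancel. Let t = x/d; then A² and the length scale cancel, so P = ∫_{0}^{1.4} e^(-2·t) dt ÷ ∫_{0}^{∞} e^(-2·t) dt.
With ∫ e^(-2·t) dt = -e^(-2·t)/2 + C, the region integral is 1/2 - e^(-14/5)/2 and the full one is 1/2.
Evaluating gives P = 0.93919.

P ≈ 0.9392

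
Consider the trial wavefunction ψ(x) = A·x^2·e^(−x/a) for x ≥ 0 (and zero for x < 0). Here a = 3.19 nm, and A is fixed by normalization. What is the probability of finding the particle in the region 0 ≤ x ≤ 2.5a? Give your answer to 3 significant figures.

P ≈ 0.560

P = ∫_{0}^{2.5a} |ψ(x)|² dx.
Since A² = 1/(3·a^5/4), this is the region integral divided by the full normalization integral.
In terms of u = x/a (A² and the length scale cancel between numerator and denominator), P = [∫_{0}^{2.5} u^4·e^(-2·u) du] / [∫_{0}^{∞} u^4·e^(-2·u) du].
With ∫ u^4·e^(-2·u) du = -(u^4/2 + u^3 + 3·u^2/2 + 3·u/2 + 3/4)·e^(-2·u) + C, the region integral is 3/4 - 1569·e^(-5)/32 and the full one is 3/4.
Taking the ratio, P = 0.5595.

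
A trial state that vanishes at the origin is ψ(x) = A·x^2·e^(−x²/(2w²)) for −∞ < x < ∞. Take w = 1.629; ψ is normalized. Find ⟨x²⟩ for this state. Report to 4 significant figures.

The expectation value is the |ψ|²-weighted average of x^2: ∫ x^2|ψ|² dx.
Differentiating ∫e^(−αx²) dx = √(π/α) under α to get the higher moments, evaluating both integrals, ⟨x²⟩ = 5·w^2/2.
With w = 1.629, ⟨x^2⟩ = 6.6341.

⟨x^2⟩ ≈ 6.634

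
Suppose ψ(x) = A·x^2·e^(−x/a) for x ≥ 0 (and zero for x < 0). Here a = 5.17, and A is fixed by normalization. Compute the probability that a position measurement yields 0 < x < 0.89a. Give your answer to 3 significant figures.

P ≈ 0.0350

P = ∫_{0}^{0.89a} |ψ(x)|² dx.
With A² fixed by ∫|ψ|² = 1, i.e. A² = (3·a^5/4)^(−1), substitute and integrate.
Let u = x/a; then A² and the length scale cancel, so P = ∫_{0}^{0.89} u^4·e^(-2·u) du ÷ ∫_{0}^{∞} u^4·e^(-2·u) du.
With ∫ u^4·e^(-2·u) du = -(u^4/2 + u^3 + 3·u^2/2 + 3·u/2 + 3/4)·e^(-2·u) + C, the region integral is ≈ 0.026234 and the full one is 3/4.
Taking the ratio, P = 0.03498.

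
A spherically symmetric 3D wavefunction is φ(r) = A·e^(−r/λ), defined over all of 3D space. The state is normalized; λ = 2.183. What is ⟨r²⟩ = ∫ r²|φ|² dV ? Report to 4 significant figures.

⟨r^2⟩ ≈ 14.30

By definition ⟨r²⟩ = ∫ r^2 |φ(r)|² 4πr² dr.
With ∫₀^∞ r^4 e^(−αr) dr = 4!/α^5, evaluating both integrals, ⟨r²⟩ = 3·λ^2.
Putting λ = 2.183 gives 14.296.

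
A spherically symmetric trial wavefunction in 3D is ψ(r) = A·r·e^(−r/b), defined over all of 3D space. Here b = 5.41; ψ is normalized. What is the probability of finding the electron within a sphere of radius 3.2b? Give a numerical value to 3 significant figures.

With dV = 4πr²dr, the probability is ∫|ψ|² dV over r ≤ 3.2b.
Normalization gives A² = 1/(3·π·b^5).
In terms of u = r/b (A², 4π and the length scale all cancel between numerator and denominator), P = [∫_{0}^{3.2} u^4·e^(-2·u) du] / [∫_{0}^{∞} u^4·e^(-2·u) du].
An antiderivative of u^4·e^(-2·u) is -(u^4/2 + u^3 + 3·u^2/2 + 3·u/2 + 3/4)·e^(-2·u); evaluating from 0 to 3.2 gives ≈ 0.57370, while the full integral is 3/4.
The region integral divided by the full integral gives P = 0.7649.

P ≈ 0.765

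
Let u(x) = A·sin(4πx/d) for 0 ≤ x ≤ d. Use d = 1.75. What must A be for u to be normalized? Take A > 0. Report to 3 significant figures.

A ≈ 1.07

We need A² ∫|f|² dx = 1, taking the integral from 0 to d.
∫|u|² dx = A²·(d/2).
Hence A² = 1/[d/2].
Plugging in d = 1.75 yields A = 1.069.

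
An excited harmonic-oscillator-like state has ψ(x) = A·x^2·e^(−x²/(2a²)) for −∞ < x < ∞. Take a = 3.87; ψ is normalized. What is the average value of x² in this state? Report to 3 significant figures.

The expectation value is the |ψ|²-weighted average of x^2: ∫ x^2|ψ|² dx.
The ratio of the moment integral to the normalization integral gives ⟨x²⟩ = 5·a^2/2.
With a = 3.87, ⟨x^2⟩ = 37.44.

⟨x^2⟩ ≈ 37.4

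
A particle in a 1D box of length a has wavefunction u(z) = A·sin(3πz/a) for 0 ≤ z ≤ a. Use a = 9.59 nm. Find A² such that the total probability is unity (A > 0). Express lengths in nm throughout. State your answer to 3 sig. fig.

Require ∫ |u|² dz = 1 over the whole domain.
With ∫₀^a sin²(nπz/a) dz = a/2, with u = A·sin(3πz/a), the integral evaluates to A²·[a/2].
With a = 9.59: A² = 0.2086 and A = 0.4567.

A^2 ≈ 0.209 nm^(-1)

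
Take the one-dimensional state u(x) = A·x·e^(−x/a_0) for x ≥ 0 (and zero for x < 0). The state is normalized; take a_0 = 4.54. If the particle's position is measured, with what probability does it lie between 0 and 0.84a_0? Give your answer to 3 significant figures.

P ≈ 0.238

P = ∫_{0}^{0.84a_0} |u(x)|² dx.
Since A² = 1/(a_0^3/4), this is the region integral divided by the full normalization integral.
Substituting t = x/a_0, A² and the length scale cancel in the ratio: P = ∫_{0}^{0.84} t^2·e^(-2·t) dt / ∫_{0}^{∞} t^2·e^(-2·t) dt.
An antiderivative of t^2·e^(-2·t) is -(2·t^2 + 2·t + 1)·e^(-2·t)/4; evaluating from 0 to 0.84 gives 1/4 - 2557·e^(-42/25)/2500, while the full integral is 1/4.
Taking the ratio, P = 0.2375.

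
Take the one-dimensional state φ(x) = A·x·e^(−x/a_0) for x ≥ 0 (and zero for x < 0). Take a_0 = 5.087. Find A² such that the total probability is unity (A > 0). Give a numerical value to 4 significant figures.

The normalization condition is ∫|φ|² dx = 1 from 0 to ∞.
Recall ∫₀^∞ x^m e^(−x/β) dx = m!·β^(m+1), carrying out the integral gives A² · a_0^3/4.
Setting this equal to 1 gives A² = 1/(a_0^3/4).
With a_0 = 5.087: A² = 0.030386 and A = 0.17432.

A^2 ≈ 0.03039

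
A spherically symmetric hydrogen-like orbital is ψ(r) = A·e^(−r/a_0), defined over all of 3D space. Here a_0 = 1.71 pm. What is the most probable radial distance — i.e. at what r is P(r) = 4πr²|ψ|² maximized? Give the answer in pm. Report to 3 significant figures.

r ≈ 1.71 pm

Set d/dr [P(r) = 4πr²|ψ|²] = 0 and solve for r > 0.
Solving yields r = a_0.
With a_0 = 1.71, the most probable radial distance is 1.710 pm.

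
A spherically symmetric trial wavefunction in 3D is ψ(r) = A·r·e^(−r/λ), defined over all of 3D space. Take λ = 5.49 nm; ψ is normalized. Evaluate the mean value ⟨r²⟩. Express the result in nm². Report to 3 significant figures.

⟨r^2⟩ ≈ 226 nm^2

By definition ⟨r²⟩ = ∫ r^2 |ψ(r)|² 4πr² dr.
Evaluating both integrals, ⟨r²⟩ = 15·λ^2/2.
Putting λ = 5.49 gives 226.1.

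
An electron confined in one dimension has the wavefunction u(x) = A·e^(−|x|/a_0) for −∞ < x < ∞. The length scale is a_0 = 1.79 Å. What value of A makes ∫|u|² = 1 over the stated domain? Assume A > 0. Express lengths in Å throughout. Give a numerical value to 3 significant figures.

A ≈ 0.747 Å^(-1/2)

We need A² ∫|f|² dx = 1, taking the integral from −∞ to ∞.
∫|u|² dx = A²·(a_0).
So A² = (a_0)^(−1).
With a_0 = 1.79: A² = 0.5587 and A = 0.7474.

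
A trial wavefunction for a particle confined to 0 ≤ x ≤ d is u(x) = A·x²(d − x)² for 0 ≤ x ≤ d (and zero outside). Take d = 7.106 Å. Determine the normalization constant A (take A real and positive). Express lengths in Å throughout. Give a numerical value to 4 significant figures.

We need A² ∫|f|² dx = 1, taking the integral from 0 to d.
Expanding the polynomial and integrating term by term, carrying out the integral gives A² · d^9/630.
So A² = (d^9/630)^(−1).
Plugging in d = 7.106 yields A = 0.0036928.

A ≈ 0.003693 Å^(-9/2)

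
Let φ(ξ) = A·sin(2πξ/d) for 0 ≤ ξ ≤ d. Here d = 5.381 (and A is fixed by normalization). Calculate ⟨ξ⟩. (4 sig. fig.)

⟨ξ⟩ = ∫ ξ |φ|² dξ over the full domain.
Using sin²θ = (1 − cos 2θ)/2, since the A² factors cancel between numerator and denominator, ⟨ξ⟩ = d/2.
Putting d = 5.381 gives 2.6905.

⟨ξ⟩ ≈ 2.691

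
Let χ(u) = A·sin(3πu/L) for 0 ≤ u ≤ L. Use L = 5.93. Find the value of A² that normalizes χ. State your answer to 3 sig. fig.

The normalization condition is ∫|χ|² du = 1 from 0 to L.
Carrying out the integral gives A² · L/2.
Setting this equal to 1 gives A² = 1/(L/2).
Plugging in L = 5.93 yields A = 0.5807.

A^2 ≈ 0.337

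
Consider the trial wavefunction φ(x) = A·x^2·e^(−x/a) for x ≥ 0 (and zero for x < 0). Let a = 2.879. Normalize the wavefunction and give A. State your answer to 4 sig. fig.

A ≈ 0.08210

Normalization requires ∫|φ|² dx = 1, integrated from 0 to ∞.
With ∫₀^∞ x^4 e^(−αx) dx = 4!/α^5, the integral (without the A² prefactor) comes out to 3·a^5/4.
Substituting a = 2.879 gives A² = 0.0067411, so A = 0.082104.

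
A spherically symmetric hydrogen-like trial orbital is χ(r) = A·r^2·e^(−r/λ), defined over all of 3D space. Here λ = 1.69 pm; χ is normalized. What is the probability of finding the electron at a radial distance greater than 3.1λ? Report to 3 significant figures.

P = ∫ |χ|² 4πr² dr over r > 3.1λ.
A² is fixed by ∫₀^∞ 4πr²|χ|² dr = 1, i.e. A² = (45·π·λ^7/2)^(−1).
Let u = r/λ; then A², 4π and the length scale all cancel, so P = ∫_{3.1}^{∞} u^6·e^(-2·u) du ÷ ∫_{0}^{∞} u^6·e^(-2·u) du.
Using ∫ u^6·e^(-2·u) du = -(4·u^6 + 12·u^5 + 30·u^4 + 60·u^3 + 90·u^2 + 90·u + 45)·e^(-2·u)/8, the numerator is ≈ 3.2299 and the denominator is 45/8.
Taking the ratio yields P = 0.5742.

P ≈ 0.574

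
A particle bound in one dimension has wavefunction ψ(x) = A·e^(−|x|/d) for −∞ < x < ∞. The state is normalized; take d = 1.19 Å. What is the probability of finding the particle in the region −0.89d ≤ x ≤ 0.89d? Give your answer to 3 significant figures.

The probability is P = ∫ |ψ|² dx over [−0.89d, 0.89d].
The normalization integral ∫|ψ|²dx over the whole domain equals d·A², and A² cancels in the ratio.
Both integrals are even about x = 0, so only the x ≥ 0 halves are needed (the factors of 2 cancel). Substituting u = x/d, A² and the length scale cancel in the ratio: P = ∫_{0}^{0.89} e^(-2·u) du / ∫_{0}^{∞} e^(-2·u) du.
Using ∫ e^(-2·u) du = -e^(-2·u)/2, the numerator is 1/2 - e^(-89/50)/2 and the denominator is 1/2.
Evaluating gives P = 0.8314.

P ≈ 0.831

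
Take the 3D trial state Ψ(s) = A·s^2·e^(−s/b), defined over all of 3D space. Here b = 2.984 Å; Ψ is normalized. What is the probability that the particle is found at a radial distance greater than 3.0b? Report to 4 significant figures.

P ≈ 0.6063

Integrate the radial probability density 4πs²|Ψ|² over s > 3.0b.
A² is fixed by ∫₀^∞ 4πs²|Ψ|² ds = 1, i.e. A² = (45·π·b^7/2)^(−1).
In terms of u = s/b (A², 4π and the length scale all cancel between numerator and denominator), P = [∫_{3.0}^{∞} u^6·e^(-2·u) du] / [∫_{0}^{∞} u^6·e^(-2·u) du].
An antiderivative of u^6·e^(-2·u) is -(4·u^6 + 12·u^5 + 30·u^4 + 60·u^3 + 90·u^2 + 90·u + 45)·e^(-2·u)/8; evaluating from 3.0 to ∞ gives ≈ 3.41045, while the full integral is 45/8.
Taking the ratio yields P = 0.60630.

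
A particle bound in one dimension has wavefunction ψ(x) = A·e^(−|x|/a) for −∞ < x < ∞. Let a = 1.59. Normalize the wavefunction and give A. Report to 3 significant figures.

Require ∫ |ψ|² dx = 1 over the whole domain.
With ∫₀^∞ x^0 e^(−αx) dx = 0!/α^1, carrying out the integral gives A² · a.
With a = 1.59: A² = 0.6289 and A = 0.7931.

A ≈ 0.793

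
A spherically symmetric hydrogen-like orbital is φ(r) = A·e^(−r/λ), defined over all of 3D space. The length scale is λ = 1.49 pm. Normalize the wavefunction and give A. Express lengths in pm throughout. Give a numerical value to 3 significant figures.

Require ∫ |φ|² 4πr² dr = 1 over the whole domain.
In 3D with spherical symmetry the volume element is 4πr² dr.
Using ∫₀^∞ rⁿ e^(−αr) dr = n!/αⁿ⁺¹, the integral (without the A² prefactor) comes out to π·λ^3.
Setting this equal to 1 gives A² = 1/(π·λ^3).
Plugging in λ = 1.49 yields A = 0.3102.

A ≈ 0.310 pm^(-3/2)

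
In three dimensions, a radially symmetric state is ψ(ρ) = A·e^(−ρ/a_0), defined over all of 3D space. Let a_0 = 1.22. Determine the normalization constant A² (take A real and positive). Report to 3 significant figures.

A^2 ≈ 0.175

Normalization requires ∫|ψ|² 4πρ² dρ = 1, integrated from 0 to ∞.
(Spherical symmetry: dV = 4πρ² dρ.)
Recall ∫₀^∞ ρ^m e^(−ρ/β) dρ = m!·β^(m+1), carrying out the integral gives A² · π·a_0^3.
Setting this equal to 1 gives A² = 1/(π·a_0^3).
Substituting a_0 = 1.22 gives A² = 0.1753, so A = 0.4187.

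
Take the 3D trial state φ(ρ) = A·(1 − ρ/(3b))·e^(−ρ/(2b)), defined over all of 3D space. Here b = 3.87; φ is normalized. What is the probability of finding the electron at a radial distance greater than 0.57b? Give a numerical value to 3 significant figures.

P ≈ 0.955

P = ∫ |φ|² 4πρ² dρ over ρ > 0.57b.
The full normalization integral is A²·[8·π·b^3/3] = 1, fixing A².
Let u = ρ/b; then A², 4π and the length scale all cancel, so P = ∫_{0.57}^{∞} u^2·(1 - u/3)^2·e^(-u) du ÷ ∫_{0}^{∞} u^2·(1 - u/3)^2·e^(-u) du.
With ∫ u^2·(1 - u/3)^2·e^(-u) du = (-u^4 + 2·u^3 - 3·u^2 - 6·u - 6)·e^(-u)/9 + C, the region integral is ≈ 0.63652 and the full one is 2/3.
The region integral divided by the full integral gives P = 0.9548.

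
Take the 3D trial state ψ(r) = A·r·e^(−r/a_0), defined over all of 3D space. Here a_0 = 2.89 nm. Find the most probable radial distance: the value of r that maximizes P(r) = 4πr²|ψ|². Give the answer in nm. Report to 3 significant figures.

r ≈ 5.78 nm

Differentiate P(r) = 4πr²|ψ|² with respect to r and set to zero.
This gives r = 2·a_0.
With a_0 = 2.89, the most probable radial distance is 5.780 nm.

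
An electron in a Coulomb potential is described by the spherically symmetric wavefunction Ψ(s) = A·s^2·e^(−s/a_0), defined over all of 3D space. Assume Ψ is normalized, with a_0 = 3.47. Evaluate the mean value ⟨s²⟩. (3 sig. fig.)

⟨s²⟩ = ∫ s^2 |Ψ|² 4πs² ds over the full domain.
Since the A² factors cancel between numerator and denominator, ⟨s²⟩ = 14·a_0^2.
Putting a_0 = 3.47 gives 168.6.

⟨s^2⟩ ≈ 169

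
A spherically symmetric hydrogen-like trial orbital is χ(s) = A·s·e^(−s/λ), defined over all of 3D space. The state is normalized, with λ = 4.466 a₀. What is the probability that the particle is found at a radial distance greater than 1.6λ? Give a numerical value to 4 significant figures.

With dV = 4πs²ds, the probability is ∫|χ|² dV over s > 1.6λ.
A² is fixed by ∫₀^∞ 4πs²|χ|² ds = 1, i.e. A² = (3·π·λ^5)^(−1).
Let u = s/λ; then A², 4π and the length scale all cancel, so P = ∫_{1.6}^{∞} u^4·e^(-2·u) du ÷ ∫_{0}^{∞} u^4·e^(-2·u) du.
Using ∫ u^4·e^(-2·u) du = -(u^4/2 + u^3 + 3·u^2/2 + 3·u/2 + 3/4)·e^(-2·u), the numerator is ≈ 0.585459 and the denominator is 3/4.
This evaluates to P = 0.78061.

P ≈ 0.7806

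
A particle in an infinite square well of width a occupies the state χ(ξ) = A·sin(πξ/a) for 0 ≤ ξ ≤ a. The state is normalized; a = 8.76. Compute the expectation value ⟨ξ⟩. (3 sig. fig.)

⟨ξ⟩ = ∫ ξ |χ|² dξ over the full domain.
Since the A² factors cancel between numerator and denominator, ⟨ξ⟩ = a/2.
Putting a = 8.76 gives 4.380.

⟨ξ⟩ ≈ 4.38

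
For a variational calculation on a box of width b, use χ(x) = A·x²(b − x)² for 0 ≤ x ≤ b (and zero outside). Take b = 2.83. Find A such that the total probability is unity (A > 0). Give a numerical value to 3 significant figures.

Require ∫ |χ|² dx = 1 over the whole domain.
Expanding the polynomial and integrating term by term, with χ = A·x²(b − x)², the integral evaluates to A²·[b^9/630].
With b = 2.83: A² = 0.05411 and A = 0.2326.

A ≈ 0.233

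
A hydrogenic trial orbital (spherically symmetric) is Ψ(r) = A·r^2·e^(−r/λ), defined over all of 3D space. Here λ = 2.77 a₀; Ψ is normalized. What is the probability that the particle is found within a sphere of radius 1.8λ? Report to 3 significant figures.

P = ∫ |Ψ|² 4πr² dr over r ≤ 1.8λ.
A² is fixed by ∫₀^∞ 4πr²|Ψ|² dr = 1, i.e. A² = (45·π·λ^7/2)^(−1).
Substituting u = r/λ, A², 4π and the length scale all cancel in the ratio: P = ∫_{0}^{1.8} u^6·e^(-2·u) du / ∫_{0}^{∞} u^6·e^(-2·u) du.
With ∫ u^6·e^(-2·u) du = -(4·u^6 + 12·u^5 + 30·u^4 + 60·u^3 + 90·u^2 + 90·u + 45)·e^(-2·u)/8 + C, the region integral is ≈ 0.41216 and the full one is 45/8.
Taking the ratio yields P = 0.07327.

P ≈ 0.0733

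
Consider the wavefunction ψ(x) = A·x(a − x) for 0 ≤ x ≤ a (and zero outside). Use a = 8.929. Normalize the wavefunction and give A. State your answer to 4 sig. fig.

A ≈ 0.02299

Normalization requires ∫|ψ|² dx = 1, integrated from 0 to a.
With ψ = A·x(a − x), the integral evaluates to A²·[a^5/30].
Hence A² = 1/[a^5/30].
Substituting a = 8.929 gives A² = 0.00052858, so A = 0.022991.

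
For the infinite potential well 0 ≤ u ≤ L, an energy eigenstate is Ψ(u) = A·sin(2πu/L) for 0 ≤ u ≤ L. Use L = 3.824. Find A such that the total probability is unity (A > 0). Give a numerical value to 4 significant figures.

The normalization condition is ∫|Ψ|² du = 1 from 0 to L.
With ∫₀^L sin²(nπu/L) du = L/2, the integral (without the A² prefactor) comes out to L/2.
Plugging in L = 3.824 yields A = 0.72320.

A ≈ 0.7232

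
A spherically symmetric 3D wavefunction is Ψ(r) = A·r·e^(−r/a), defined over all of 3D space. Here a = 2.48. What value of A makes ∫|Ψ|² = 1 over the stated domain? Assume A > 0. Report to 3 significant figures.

A ≈ 0.0336

Normalization requires ∫|Ψ|² 4πr² dr = 1, integrated from 0 to ∞.
(Spherical symmetry: dV = 4πr² dr.)
Recall ∫₀^∞ r^m e^(−r/β) dr = m!·β^(m+1), the integral (without the A² prefactor) comes out to 3·π·a^5.
Setting this equal to 1 gives A² = 1/(3·π·a^5).
Plugging in a = 2.48 yields A = 0.03363.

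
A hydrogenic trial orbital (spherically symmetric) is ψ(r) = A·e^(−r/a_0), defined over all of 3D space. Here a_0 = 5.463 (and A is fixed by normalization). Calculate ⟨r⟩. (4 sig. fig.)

⟨r⟩ ≈ 8.195

The expectation value is the |ψ|²-weighted average of r: ∫ r|ψ|² 4πr² dr.
Since the A² factors cancel between numerator and denominator, ⟨r⟩ = 3·a_0/2.
Putting a_0 = 5.463 gives 8.1945.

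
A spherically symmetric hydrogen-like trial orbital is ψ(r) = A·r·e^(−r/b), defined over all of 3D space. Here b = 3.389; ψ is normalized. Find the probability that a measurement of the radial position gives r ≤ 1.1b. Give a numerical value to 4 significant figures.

With dV = 4πr²dr, the probability is ∫|ψ|² dV over r ≤ 1.1b.
A² is fixed by ∫₀^∞ 4πr²|ψ|² dr = 1, i.e. A² = (3·π·b^5)^(−1).
Substituting u = r/b, A², 4π and the length scale all cancel in the ratio: P = ∫_{0}^{1.1} u^4·e^(-2·u) du / ∫_{0}^{∞} u^4·e^(-2·u) du.
Using ∫ u^4·e^(-2·u) du = -(u^4/2 + u^3 + 3·u^2/2 + 3·u/2 + 3/4)·e^(-2·u), the numerator is ≈ 0.0543722 and the denominator is 3/4.
The region integral divided by the full integral gives P = 0.072496.

P ≈ 0.07250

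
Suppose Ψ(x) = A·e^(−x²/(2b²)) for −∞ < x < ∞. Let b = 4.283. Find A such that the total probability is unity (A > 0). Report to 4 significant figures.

The normalization condition is ∫|Ψ|² dx = 1 from −∞ to ∞.
Using the Gaussian integral ∫_{−∞}^{∞} e^(−αx²) dx = √(π/α), the integral (without the A² prefactor) comes out to √(π)·b.
Setting this equal to 1 gives A² = 1/(√(π)·b).
Plugging in b = 4.283 yields A = 0.36294.

A ≈ 0.3629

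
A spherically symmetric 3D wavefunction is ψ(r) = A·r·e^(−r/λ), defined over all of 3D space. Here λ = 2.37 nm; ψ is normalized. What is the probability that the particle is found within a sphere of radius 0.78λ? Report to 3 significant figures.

P ≈ 0.0215

With dV = 4πr²dr, the probability is ∫|ψ|² dV over r ≤ 0.78λ.
A² is fixed by ∫₀^∞ 4πr²|ψ|² dr = 1, i.e. A² = (3·π·λ^5)^(−1).
Substituting u = r/λ, A², 4π and the length scale all cancel in the ratio: P = ∫_{0}^{0.78} u^4·e^(-2·u) du / ∫_{0}^{∞} u^4·e^(-2·u) du.
Using ∫ u^4·e^(-2·u) du = -(u^4/2 + u^3 + 3·u^2/2 + 3·u/2 + 3/4)·e^(-2·u), the numerator is ≈ 0.016157 and the denominator is 3/4.
Taking the ratio yields P = 0.02154.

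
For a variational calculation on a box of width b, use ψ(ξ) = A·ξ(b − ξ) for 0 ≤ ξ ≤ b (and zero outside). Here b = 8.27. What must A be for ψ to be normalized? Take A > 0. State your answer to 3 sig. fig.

A ≈ 0.0278

Require ∫ |ψ|² dξ = 1 over the whole domain.
With ψ = A·ξ(b − ξ), the integral evaluates to A²·[b^5/30].
So A² = (b^5/30)^(−1).
Plugging in b = 8.27 yields A = 0.02785.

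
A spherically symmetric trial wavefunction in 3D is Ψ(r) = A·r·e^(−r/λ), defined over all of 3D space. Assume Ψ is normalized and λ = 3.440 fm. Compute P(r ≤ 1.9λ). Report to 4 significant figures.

Integrate the radial probability density 4πr²|Ψ|² over r ≤ 1.9λ.
Normalization gives A² = 1/(3·π·λ^5).
Substituting u = r/λ, A², 4π and the length scale all cancel in the ratio: P = ∫_{0}^{1.9} u^4·e^(-2·u) du / ∫_{0}^{∞} u^4·e^(-2·u) du.
With ∫ u^4·e^(-2·u) du = -(u^4/2 + u^3 + 3·u^2/2 + 3·u/2 + 3/4)·e^(-2·u) + C, the region integral is ≈ 0.249117 and the full one is 3/4.
The region integral divided by the full integral gives P = 0.33216.

P ≈ 0.3322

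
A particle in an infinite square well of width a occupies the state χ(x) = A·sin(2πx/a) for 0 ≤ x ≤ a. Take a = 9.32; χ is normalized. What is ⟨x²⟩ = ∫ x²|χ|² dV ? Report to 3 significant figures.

⟨x^2⟩ ≈ 27.9

By definition ⟨x²⟩ = ∫ x^2 |χ(x)|² dx.
Using sin²θ = (1 − cos 2θ)/2, since the A² factors cancel between numerator and denominator, ⟨x²⟩ = -a^2/(8·π^2) + a^2/3.
Putting a = 9.32 gives 27.85.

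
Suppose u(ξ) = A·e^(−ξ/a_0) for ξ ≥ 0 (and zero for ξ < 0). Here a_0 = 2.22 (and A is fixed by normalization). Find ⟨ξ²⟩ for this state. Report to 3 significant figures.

⟨ξ²⟩ = ∫ ξ^2 |u|² dξ over the full domain.
With ∫₀^∞ ξ^2 e^(−αξ) dξ = 2!/α^3, evaluating both integrals, ⟨ξ²⟩ = a_0^2/2.
With a_0 = 2.22, ⟨ξ^2⟩ = 2.464.

⟨ξ^2⟩ ≈ 2.46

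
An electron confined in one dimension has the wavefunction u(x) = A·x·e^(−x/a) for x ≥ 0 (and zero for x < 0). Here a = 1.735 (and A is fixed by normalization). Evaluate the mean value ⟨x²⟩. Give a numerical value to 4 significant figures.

⟨x^2⟩ ≈ 9.031

The expectation value is the |u|²-weighted average of x^2: ∫ x^2|u|² dx.
With ∫₀^∞ x^4 e^(−αx) dx = 4!/α^5, the ratio of the moment integral to the normalization integral gives ⟨x²⟩ = 3·a^2.
Putting a = 1.735 gives 9.0307.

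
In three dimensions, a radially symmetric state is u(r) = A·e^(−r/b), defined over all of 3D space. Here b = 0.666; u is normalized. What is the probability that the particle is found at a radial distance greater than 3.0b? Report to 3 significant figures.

P ≈ 0.0620

P = ∫ |u|² 4πr² dr over r > 3.0b.
Normalization gives A² = 1/(π·b^3).
Substituting t = r/b, A², 4π and the length scale all cancel in the ratio: P = ∫_{3.0}^{∞} t^2·e^(-2·t) dt / ∫_{0}^{∞} t^2·e^(-2·t) dt.
An antiderivative of t^2·e^(-2·t) is -(2·t^2 + 2·t + 1)·e^(-2·t)/4; evaluating from 3.0 to ∞ gives 25·e^(-6)/4, while the full integral is 1/4.
This evaluates to P = 0.06197.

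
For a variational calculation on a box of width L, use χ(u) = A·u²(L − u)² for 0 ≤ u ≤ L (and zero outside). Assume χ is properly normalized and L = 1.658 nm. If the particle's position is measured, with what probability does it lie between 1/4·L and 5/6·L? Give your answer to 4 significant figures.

P ≈ 0.9421

|χ|² is the probability density, so P = ∫_{1/4·L}^{5/6·L} |χ|² du.
Since A² = 1/(L^9/630), this is the region integral divided by the full normalization integral.
In terms of t = u/L (A² and the length scale cancel between numerator and denominator), P = [∫_{1/4}^{5/6} t^4·(1 - t)^4 dt] / [∫_{0}^{1} t^4·(1 - t)^4 dt].
An antiderivative of t^4·(1 - t)^4 is t^5·(70·t^4 - 315·t^3 + 540·t^2 - 420·t + 126)/630; evaluating from 1/4 to 5/6 gives ≈ 0.00149543, while the full integral is 1/630.
Taking the ratio, P = 0.94212.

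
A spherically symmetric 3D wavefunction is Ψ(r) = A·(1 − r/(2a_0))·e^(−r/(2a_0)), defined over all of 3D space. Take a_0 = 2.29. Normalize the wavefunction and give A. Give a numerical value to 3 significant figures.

A ≈ 0.0576

Normalization requires ∫|Ψ|² 4πr² dr = 1, integrated from 0 to ∞.
(Spherical symmetry: dV = 4πr² dr.)
Carrying out the integral gives A² · 8·π·a_0^3.
So A² = (8·π·a_0^3)^(−1).
Substituting a_0 = 2.29 gives A² = 0.003313, so A = 0.05756.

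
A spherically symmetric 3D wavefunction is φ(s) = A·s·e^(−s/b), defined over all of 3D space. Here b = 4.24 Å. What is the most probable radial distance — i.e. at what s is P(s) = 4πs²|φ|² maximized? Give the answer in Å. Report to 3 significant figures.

s ≈ 8.48 Å

Differentiate P(s) = 4πs²|φ|² with respect to s and set to zero.
Solving yields s = 2·b.
With b = 4.24, the most probable radial distance is 8.480 Å.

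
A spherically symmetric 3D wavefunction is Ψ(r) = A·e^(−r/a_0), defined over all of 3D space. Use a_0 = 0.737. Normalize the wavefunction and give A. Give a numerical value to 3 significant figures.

Require ∫ |Ψ|² 4πr² dr = 1 over the whole domain.
(Spherical symmetry: dV = 4πr² dr.)
Recall ∫₀^∞ r^m e^(−r/β) dr = m!·β^(m+1), the integral (without the A² prefactor) comes out to π·a_0^3.
Hence A² = 1/[π·a_0^3].
Plugging in a_0 = 0.737 yields A = 0.8917.

A ≈ 0.892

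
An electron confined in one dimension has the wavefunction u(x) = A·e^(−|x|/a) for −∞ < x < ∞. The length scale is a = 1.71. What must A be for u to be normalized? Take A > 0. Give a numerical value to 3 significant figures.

A ≈ 0.765

We need A² ∫|f|² dx = 1, taking the integral from −∞ to ∞.
Recall ∫₀^∞ x^m e^(−x/β) dx = m!·β^(m+1), the integral (without the A² prefactor) comes out to a.
Hence A² = 1/[a].
With a = 1.71: A² = 0.5848 and A = 0.7647.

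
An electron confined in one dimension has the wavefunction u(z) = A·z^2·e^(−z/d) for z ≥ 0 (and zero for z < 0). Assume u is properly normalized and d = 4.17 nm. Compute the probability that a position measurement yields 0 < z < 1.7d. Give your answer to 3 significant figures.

P ≈ 0.256

P = ∫_{0}^{1.7d} |u(z)|² dz.
The normalization integral ∫|u|²dz over the whole domain equals 3·d^5/4·A², and A² cancels in the ratio.
Substituting t = z/d, A² and the length scale cancel in the ratio: P = ∫_{0}^{1.7} t^4·e^(-2·t) dt / ∫_{0}^{∞} t^4·e^(-2·t) dt.
Using ∫ t^4·e^(-2·t) dt = -(t^4/2 + t^3 + 3·t^2/2 + 3·t/2 + 3/4)·e^(-2·t), the numerator is ≈ 0.19186 and the denominator is 3/4.
The result is P = 0.2558.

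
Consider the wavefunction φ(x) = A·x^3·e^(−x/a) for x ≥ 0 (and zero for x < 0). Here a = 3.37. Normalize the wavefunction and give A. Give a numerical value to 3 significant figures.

A ≈ 0.00600

Require ∫ |φ|² dx = 1 over the whole domain.
With ∫₀^∞ x^6 e^(−αx) dx = 6!/α^7, ∫|φ|² dx = A²·(45·a^7/8).
So A² = (45·a^7/8)^(−1).
Substituting a = 3.37 gives A² = 0.00003601, so A = 0.006001.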